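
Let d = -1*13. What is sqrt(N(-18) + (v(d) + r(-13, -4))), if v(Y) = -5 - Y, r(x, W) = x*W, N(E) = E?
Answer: sqrt(42) ≈ 6.4807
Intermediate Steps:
d = -13
r(x, W) = W*x
sqrt(N(-18) + (v(d) + r(-13, -4))) = sqrt(-18 + ((-5 - 1*(-13)) - 4*(-13))) = sqrt(-18 + ((-5 + 13) + 52)) = sqrt(-18 + (8 + 52)) = sqrt(-18 + 60) = sqrt(42)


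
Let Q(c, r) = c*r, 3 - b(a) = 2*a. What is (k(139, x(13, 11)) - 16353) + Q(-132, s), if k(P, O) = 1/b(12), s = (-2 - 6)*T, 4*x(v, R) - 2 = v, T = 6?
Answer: -210358/21 ≈ -10017.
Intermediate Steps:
b(a) = 3 - 2*a
x(v, R) = 1/2 + v/4
s = -48 (s = (-2 - 6)*6 = -8*6 = -48)
k(P, O) = -1/21 (k(P, O) = 1/(3 - 2*12) = 1/(3 - 24) = 1/(-21) = -1/21)
(k(139, x(13, 11)) - 16353) + Q(-132, s) = (-1/21 - 16353) - 132*(-48) = -343414/21 + 6336 = -210358/21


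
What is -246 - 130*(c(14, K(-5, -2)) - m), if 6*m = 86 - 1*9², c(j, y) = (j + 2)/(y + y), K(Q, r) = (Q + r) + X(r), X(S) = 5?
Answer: 1147/3 ≈ 382.33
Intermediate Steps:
K(Q, r) = 5 + Q + r (K(Q, r) = (Q + r) + 5 = 5 + Q + r)
c(j, y) = (2 + j)/(2*y) (c(j, y) = (2 + j)/((2*y)) = (2 + j)*(1/(2*y)) = (2 + j)/(2*y))
m = ⅚ (m = (86 - 1*9²)/6 = (86 - 1*81)/6 = (86 - 81)/6 = (⅙)*5 = ⅚ ≈ 0.83333)
-246 - 130*(c(14, K(-5, -2)) - m) = -246 - 130*((2 + 14)/(2*(5 - 5 - 2)) - 1*⅚) = -246 - 130*((½)*16/(-2) - ⅚) = -246 - 130*((½)*(-½)*16 - ⅚) = -246 - 130*(-4 - ⅚) = -246 - 130*(-29/6) = -246 + 1885/3 = 1147/3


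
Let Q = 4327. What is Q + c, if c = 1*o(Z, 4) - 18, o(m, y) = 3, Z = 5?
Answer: 4312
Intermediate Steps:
c = -15 (c = 1*3 - 18 = 3 - 18 = -15)
Q + c = 4327 - 15 = 4312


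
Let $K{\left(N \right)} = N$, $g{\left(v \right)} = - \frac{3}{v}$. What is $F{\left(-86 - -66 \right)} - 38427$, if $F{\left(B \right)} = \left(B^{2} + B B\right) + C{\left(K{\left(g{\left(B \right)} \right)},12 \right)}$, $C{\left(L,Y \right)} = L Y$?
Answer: $- \frac{188126}{5} \approx -37625.0$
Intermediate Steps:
$F{\left(B \right)} = - \frac{36}{B} + 2 B^{2}$ ($F{\left(B \right)} = \left(B^{2} + B B\right) + - \frac{3}{B} 12 = \left(B^{2} + B^{2}\right) - \frac{36}{B} = 2 B^{2} - \frac{36}{B} = - \frac{36}{B} + 2 B^{2}$)
$F{\left(-86 - -66 \right)} - 38427 = \frac{2 \left(-18 + \left(-86 - -66\right)^{3}\right)}{-86 - -66} - 38427 = \frac{2 \left(-18 + \left(-86 + 66\right)^{3}\right)}{-86 + 66} - 38427 = \frac{2 \left(-18 + \left(-20\right)^{3}\right)}{-20} - 38427 = 2 \left(- \frac{1}{20}\right) \left(-18 - 8000\right) - 38427 = 2 \left(- \frac{1}{20}\right) \left(-8018\right) - 38427 = \frac{4009}{5} - 38427 = - \frac{188126}{5}$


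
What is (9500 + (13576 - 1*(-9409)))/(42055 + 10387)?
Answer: 32485/52442 ≈ 0.61945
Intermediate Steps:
(9500 + (13576 - 1*(-9409)))/(42055 + 10387) = (9500 + (13576 + 9409))/52442 = (9500 + 22985)*(1/52442) = 32485*(1/52442) = 32485/52442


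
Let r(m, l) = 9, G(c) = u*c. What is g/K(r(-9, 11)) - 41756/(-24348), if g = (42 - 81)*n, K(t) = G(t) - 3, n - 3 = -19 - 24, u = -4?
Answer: -233041/6087 ≈ -38.285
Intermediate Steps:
n = -40 (n = 3 + (-19 - 24) = 3 - 43 = -40)
G(c) = -4*c
K(t) = -3 - 4*t (K(t) = -4*t - 3 = -3 - 4*t)
g = 1560 (g = (42 - 81)*(-40) = -39*(-40) = 1560)
g/K(r(-9, 11)) - 41756/(-24348) = 1560/(-3 - 4*9) - 41756/(-24348) = 1560/(-3 - 36) - 41756*(-1/24348) = 1560/(-39) + 10439/6087 = 1560*(-1/39) + 10439/6087 = -40 + 10439/6087 = -233041/6087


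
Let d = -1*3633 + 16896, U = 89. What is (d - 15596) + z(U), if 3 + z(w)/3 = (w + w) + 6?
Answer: -1790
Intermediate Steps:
z(w) = 9 + 6*w (z(w) = -9 + 3*((w + w) + 6) = -9 + 3*(2*w + 6) = -9 + 3*(6 + 2*w) = -9 + (18 + 6*w) = 9 + 6*w)
d = 13263 (d = -3633 + 16896 = 13263)
(d - 15596) + z(U) = (13263 - 15596) + (9 + 6*89) = -2333 + (9 + 534) = -2333 + 543 = -1790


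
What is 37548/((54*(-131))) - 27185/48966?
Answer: -12536309/2138182 ≈ -5.8631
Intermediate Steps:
37548/((54*(-131))) - 27185/48966 = 37548/(-7074) - 27185*1/48966 = 37548*(-1/7074) - 27185/48966 = -2086/393 - 27185/48966 = -12536309/2138182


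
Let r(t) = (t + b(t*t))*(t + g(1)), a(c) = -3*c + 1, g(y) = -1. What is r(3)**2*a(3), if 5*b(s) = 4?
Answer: -11552/25 ≈ -462.08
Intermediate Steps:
b(s) = 4/5 (b(s) = (1/5)*4 = 4/5)
a(c) = 1 - 3*c
r(t) = (-1 + t)*(4/5 + t) (r(t) = (t + 4/5)*(t - 1) = (4/5 + t)*(-1 + t) = (-1 + t)*(4/5 + t))
r(3)**2*a(3) = (-4/5 + 3**2 - 1/5*3)**2*(1 - 3*3) = (-4/5 + 9 - 3/5)**2*(1 - 9) = (38/5)**2*(-8) = (1444/25)*(-8) = -11552/25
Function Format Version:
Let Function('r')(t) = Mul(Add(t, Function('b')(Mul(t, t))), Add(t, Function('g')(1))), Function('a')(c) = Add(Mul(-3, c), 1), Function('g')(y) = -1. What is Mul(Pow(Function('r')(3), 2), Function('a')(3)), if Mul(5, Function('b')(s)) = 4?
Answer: Rational(-11552, 25) ≈ -462.08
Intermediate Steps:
Function('b')(s) = Rational(4, 5) (Function('b')(s) = Mul(Rational(1, 5), 4) = Rational(4, 5))
Function('a')(c) = Add(1, Mul(-3, c))
Function('r')(t) = Mul(Add(-1, t), Add(Rational(4, 5), t)) (Function('r')(t) = Mul(Add(t, Rational(4, 5)), Add(t, -1)) = Mul(Add(Rational(4, 5), t), Add(-1, t)) = Mul(Add(-1, t), Add(Rational(4, 5), t)))
Mul(Pow(Function('r')(3), 2), Function('a')(3)) = Mul(Pow(Add(Rational(-4, 5), Pow(3, 2), Mul(Rational(-1, 5), 3)), 2), Add(1, Mul(-3, 3))) = Mul(Pow(Add(Rational(-4, 5), 9, Rational(-3, 5)), 2), Add(1, -9)) = Mul(Pow(Rational(38, 5), 2), -8) = Mul(Rational(1444, 25), -8) = Rational(-11552, 25)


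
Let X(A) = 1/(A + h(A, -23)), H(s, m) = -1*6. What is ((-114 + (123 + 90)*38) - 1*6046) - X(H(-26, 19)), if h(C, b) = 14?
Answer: 15471/8 ≈ 1933.9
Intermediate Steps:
H(s, m) = -6
X(A) = 1/(14 + A) (X(A) = 1/(A + 14) = 1/(14 + A))
((-114 + (123 + 90)*38) - 1*6046) - X(H(-26, 19)) = ((-114 + (123 + 90)*38) - 1*6046) - 1/(14 - 6) = ((-114 + 213*38) - 6046) - 1/8 = ((-114 + 8094) - 6046) - 1*⅛ = (7980 - 6046) - ⅛ = 1934 - ⅛ = 15471/8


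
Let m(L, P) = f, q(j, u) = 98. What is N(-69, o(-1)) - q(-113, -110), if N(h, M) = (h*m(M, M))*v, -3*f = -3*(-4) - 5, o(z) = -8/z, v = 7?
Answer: 1029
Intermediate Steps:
f = -7/3 (f = -(-3*(-4) - 5)/3 = -(12 - 5)/3 = -⅓*7 = -7/3 ≈ -2.3333)
m(L, P) = -7/3
N(h, M) = -49*h/3 (N(h, M) = (h*(-7/3))*7 = -7*h/3*7 = -49*h/3)
N(-69, o(-1)) - q(-113, -110) = -49/3*(-69) - 1*98 = 1127 - 98 = 1029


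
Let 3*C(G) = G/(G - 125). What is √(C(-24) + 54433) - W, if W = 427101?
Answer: -427101 + 5*√48338729/149 ≈ -4.2687e+5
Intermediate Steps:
C(G) = G/(3*(-125 + G)) (C(G) = (G/(G - 125))/3 = (G/(-125 + G))/3 = G/(3*(-125 + G)))
√(C(-24) + 54433) - W = √((⅓)*(-24)/(-125 - 24) + 54433) - 1*427101 = √((⅓)*(-24)/(-149) + 54433) - 427101 = √((⅓)*(-24)*(-1/149) + 54433) - 427101 = √(8/149 + 54433) - 427101 = √(8110525/149) - 427101 = 5*√48338729/149 - 427101 = -427101 + 5*√48338729/149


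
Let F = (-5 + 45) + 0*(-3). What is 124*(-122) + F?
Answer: -15088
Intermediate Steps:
F = 40 (F = 40 + 0 = 40)
124*(-122) + F = 124*(-122) + 40 = -15128 + 40 = -15088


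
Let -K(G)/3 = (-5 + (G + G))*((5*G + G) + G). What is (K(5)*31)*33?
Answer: -537075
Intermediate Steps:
K(G) = -21*G*(-5 + 2*G) (K(G) = -3*(-5 + (G + G))*((5*G + G) + G) = -3*(-5 + 2*G)*(6*G + G) = -3*(-5 + 2*G)*7*G = -21*G*(-5 + 2*G))
(K(5)*31)*33 = ((21*5*(5 - 2*5))*31)*33 = ((21*5*(5 - 10))*31)*33 = ((21*5*(-5))*31)*33 = -525*31*33 = -16275*33 = -537075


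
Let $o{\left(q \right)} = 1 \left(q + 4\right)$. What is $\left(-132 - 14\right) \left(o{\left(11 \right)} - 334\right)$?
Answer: $46574$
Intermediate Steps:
$o{\left(q \right)} = 4 + q$ ($o{\left(q \right)} = 1 \left(4 + q\right) = 4 + q$)
$\left(-132 - 14\right) \left(o{\left(11 \right)} - 334\right) = \left(-132 - 14\right) \left(\left(4 + 11\right) - 334\right) = - 146 \left(15 - 334\right) = \left(-146\right) \left(-319\right) = 46574$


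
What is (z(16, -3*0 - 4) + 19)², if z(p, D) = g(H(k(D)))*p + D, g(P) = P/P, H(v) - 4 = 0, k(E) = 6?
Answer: 961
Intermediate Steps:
H(v) = 4 (H(v) = 4 + 0 = 4)
g(P) = 1
z(p, D) = D + p (z(p, D) = 1*p + D = p + D = D + p)
(z(16, -3*0 - 4) + 19)² = (((-3*0 - 4) + 16) + 19)² = (((0 - 4) + 16) + 19)² = ((-4 + 16) + 19)² = (12 + 19)² = 31² = 961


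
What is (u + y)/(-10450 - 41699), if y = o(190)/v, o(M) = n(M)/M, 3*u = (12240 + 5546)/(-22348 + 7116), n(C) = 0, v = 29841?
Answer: 8893/1191500352 ≈ 7.4637e-6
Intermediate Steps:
u = -8893/22848 (u = ((12240 + 5546)/(-22348 + 7116))/3 = (17786/(-15232))/3 = (17786*(-1/15232))/3 = (⅓)*(-8893/7616) = -8893/22848 ≈ -0.38922)
o(M) = 0 (o(M) = 0/M = 0)
y = 0 (y = 0/29841 = 0*(1/29841) = 0)
(u + y)/(-10450 - 41699) = (-8893/22848 + 0)/(-10450 - 41699) = -8893/22848/(-52149) = -8893/22848*(-1/52149) = 8893/1191500352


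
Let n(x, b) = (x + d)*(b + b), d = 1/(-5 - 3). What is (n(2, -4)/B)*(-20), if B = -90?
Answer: -10/3 ≈ -3.3333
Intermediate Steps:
d = -⅛ (d = 1/(-8) = -⅛ ≈ -0.12500)
n(x, b) = 2*b*(-⅛ + x) (n(x, b) = (x - ⅛)*(b + b) = (-⅛ + x)*(2*b) = 2*b*(-⅛ + x))
(n(2, -4)/B)*(-20) = (((¼)*(-4)*(-1 + 8*2))/(-90))*(-20) = (((¼)*(-4)*(-1 + 16))*(-1/90))*(-20) = (((¼)*(-4)*15)*(-1/90))*(-20) = -15*(-1/90)*(-20) = (⅙)*(-20) = -10/3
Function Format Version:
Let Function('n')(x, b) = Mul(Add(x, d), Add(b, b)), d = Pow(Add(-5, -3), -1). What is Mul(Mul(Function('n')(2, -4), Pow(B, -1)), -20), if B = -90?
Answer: Rational(-10, 3) ≈ -3.3333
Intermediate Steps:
d = Rational(-1, 8) (d = Pow(-8, -1) = Rational(-1, 8) ≈ -0.12500)
Function('n')(x, b) = Mul(2, b, Add(Rational(-1, 8), x)) (Function('n')(x, b) = Mul(Add(x, Rational(-1, 8)), Add(b, b)) = Mul(Add(Rational(-1, 8), x), Mul(2, b)) = Mul(2, b, Add(Rational(-1, 8), x)))
Mul(Mul(Function('n')(2, -4), Pow(B, -1)), -20) = Mul(Mul(Mul(Rational(1, 4), -4, Add(-1, Mul(8, 2))), Pow(-90, -1)), -20) = Mul(Mul(Mul(Rational(1, 4), -4, Add(-1, 16)), Rational(-1, 90)), -20) = Mul(Mul(Mul(Rational(1, 4), -4, 15), Rational(-1, 90)), -20) = Mul(Mul(-15, Rational(-1, 90)), -20) = Mul(Rational(1, 6), -20) = Rational(-10, 3)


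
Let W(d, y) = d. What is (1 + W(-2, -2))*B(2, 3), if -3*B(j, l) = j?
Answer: ⅔ ≈ 0.66667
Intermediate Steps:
B(j, l) = -j/3
(1 + W(-2, -2))*B(2, 3) = (1 - 2)*(-⅓*2) = -1*(-⅔) = ⅔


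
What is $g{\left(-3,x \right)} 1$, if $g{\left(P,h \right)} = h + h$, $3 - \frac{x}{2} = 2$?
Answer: $4$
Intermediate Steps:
$x = 2$ ($x = 6 - 4 = 2$)
$g{\left(P,h \right)} = 2 h$
$g{\left(-3,x \right)} 1 = 2 \cdot 2 \cdot 1 = 4 \cdot 1 = 4$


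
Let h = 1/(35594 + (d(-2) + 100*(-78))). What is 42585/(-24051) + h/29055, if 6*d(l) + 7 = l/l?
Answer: -11462826096908/6473932855455 ≈ -1.7706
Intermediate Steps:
d(l) = -1 (d(l) = -7/6 + (l/l)/6 = -7/6 + (⅙)*1 = -7/6 + ⅙ = -1)
h = 1/27793 (h = 1/(35594 + (-1 + 100*(-78))) = 1/(35594 + (-1 - 7800)) = 1/(35594 - 7801) = 1/27793 ≈ 3.5980e-5)
42585/(-24051) + h/29055 = 42585/(-24051) + (1/27793)/29055 = 42585*(-1/24051) + (1/27793)*(1/29055) = -14195/8017 + 1/807525615 = -11462826096908/6473932855455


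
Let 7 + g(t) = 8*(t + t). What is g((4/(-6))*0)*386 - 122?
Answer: -2824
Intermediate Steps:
g(t) = -7 + 16*t (g(t) = -7 + 8*(t + t) = -7 + 8*(2*t) = -7 + 16*t)
g((4/(-6))*0)*386 - 122 = (-7 + 16*((4/(-6))*0))*386 - 122 = (-7 + 16*((4*(-⅙))*0))*386 - 122 = (-7 + 16*(-⅔*0))*386 - 122 = (-7 + 16*0)*386 - 122 = (-7 + 0)*386 - 122 = -7*386 - 122 = -2702 - 122 = -2824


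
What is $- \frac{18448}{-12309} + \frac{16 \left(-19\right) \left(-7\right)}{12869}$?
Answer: $\frac{263600864}{158404521} \approx 1.6641$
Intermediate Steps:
$- \frac{18448}{-12309} + \frac{16 \left(-19\right) \left(-7\right)}{12869} = \left(-18448\right) \left(- \frac{1}{12309}\right) + \left(-304\right) \left(-7\right) \frac{1}{12869} = \frac{18448}{12309} + 2128 \cdot \frac{1}{12869} = \frac{18448}{12309} + \frac{2128}{12869} = \frac{263600864}{158404521}$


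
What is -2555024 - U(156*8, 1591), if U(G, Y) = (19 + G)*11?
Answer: -2568961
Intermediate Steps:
U(G, Y) = 209 + 11*G
-2555024 - U(156*8, 1591) = -2555024 - (209 + 11*(156*8)) = -2555024 - (209 + 11*1248) = -2555024 - (209 + 13728) = -2555024 - 1*13937 = -2555024 - 13937 = -2568961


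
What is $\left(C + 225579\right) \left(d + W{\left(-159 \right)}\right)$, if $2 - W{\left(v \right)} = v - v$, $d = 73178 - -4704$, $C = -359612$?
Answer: $-10439026172$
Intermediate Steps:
$d = 77882$ ($d = 73178 + 4704 = 77882$)
$W{\left(v \right)} = 2$ ($W{\left(v \right)} = 2 - \left(v - v\right) = 2 - 0 = 2 + 0 = 2$)
$\left(C + 225579\right) \left(d + W{\left(-159 \right)}\right) = \left(-359612 + 225579\right) \left(77882 + 2\right) = \left(-134033\right) 77884 = -10439026172$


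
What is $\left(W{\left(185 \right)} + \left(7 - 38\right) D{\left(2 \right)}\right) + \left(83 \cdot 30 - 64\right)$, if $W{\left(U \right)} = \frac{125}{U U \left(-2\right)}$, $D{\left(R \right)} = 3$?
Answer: $\frac{6387749}{2738} \approx 2333.0$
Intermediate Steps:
$W{\left(U \right)} = - \frac{125}{2 U^{2}}$ ($W{\left(U \right)} = \frac{125}{U^{2} \left(-2\right)} = \frac{125}{\left(-2\right) U^{2}} = 125 \left(- \frac{1}{2 U^{2}}\right) = - \frac{125}{2 U^{2}}$)
$\left(W{\left(185 \right)} + \left(7 - 38\right) D{\left(2 \right)}\right) + \left(83 \cdot 30 - 64\right) = \left(- \frac{125}{2 \cdot 34225} + \left(7 - 38\right) 3\right) + \left(83 \cdot 30 - 64\right) = \left(\left(- \frac{125}{2}\right) \frac{1}{34225} - 93\right) + \left(2490 - 64\right) = \left(- \frac{5}{2738} - 93\right) + 2426 = - \frac{254639}{2738} + 2426 = \frac{6387749}{2738}$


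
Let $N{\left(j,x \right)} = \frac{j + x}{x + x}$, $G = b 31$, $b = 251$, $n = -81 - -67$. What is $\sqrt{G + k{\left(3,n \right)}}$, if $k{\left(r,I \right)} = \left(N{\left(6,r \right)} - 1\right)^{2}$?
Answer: $\frac{5 \sqrt{1245}}{2} \approx 88.211$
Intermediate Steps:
$n = -14$ ($n = -81 + 67 = -14$)
$G = 7781$ ($G = 251 \cdot 31 = 7781$)
$N{\left(j,x \right)} = \frac{j + x}{2 x}$
$k{\left(r,I \right)} = \left(-1 + \frac{6 + r}{2 r}\right)^{2}$ ($k{\left(r,I \right)} = \left(\frac{6 + r}{2 r} - 1\right)^{2} = \left(-1 + \frac{6 + r}{2 r}\right)^{2}$)
$\sqrt{G + k{\left(3,n \right)}} = \sqrt{7781 + \frac{\left(-6 + 3\right)^{2}}{4 \cdot 9}} = \sqrt{7781 + \frac{1}{4} \cdot \frac{1}{9} \left(-3\right)^{2}} = \sqrt{7781 + \frac{1}{4} \cdot \frac{1}{9} \cdot 9} = \sqrt{7781 + \frac{1}{4}} = \sqrt{\frac{31125}{4}} = \frac{5 \sqrt{1245}}{2}$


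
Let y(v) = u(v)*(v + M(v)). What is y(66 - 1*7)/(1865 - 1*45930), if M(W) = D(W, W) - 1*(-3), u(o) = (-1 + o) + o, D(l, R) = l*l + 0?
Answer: -414531/44065 ≈ -9.4073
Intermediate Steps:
D(l, R) = l² (D(l, R) = l² + 0 = l²)
u(o) = -1 + 2*o
M(W) = 3 + W² (M(W) = W² - 1*(-3) = W² + 3 = 3 + W²)
y(v) = (-1 + 2*v)*(3 + v + v²) (y(v) = (-1 + 2*v)*(v + (3 + v²)) = (-1 + 2*v)*(3 + v + v²))
y(66 - 1*7)/(1865 - 1*45930) = ((-1 + 2*(66 - 1*7))*(3 + (66 - 1*7) + (66 - 1*7)²))/(1865 - 1*45930) = ((-1 + 2*(66 - 7))*(3 + (66 - 7) + (66 - 7)²))/(1865 - 45930) = ((-1 + 2*59)*(3 + 59 + 59²))/(-44065) = ((-1 + 118)*(3 + 59 + 3481))*(-1/44065) = (117*3543)*(-1/44065) = 414531*(-1/44065) = -414531/44065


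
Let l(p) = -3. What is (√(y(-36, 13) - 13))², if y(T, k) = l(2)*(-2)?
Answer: -7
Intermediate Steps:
y(T, k) = 6 (y(T, k) = -3*(-2) = 6)
(√(y(-36, 13) - 13))² = (√(6 - 13))² = (√(-7))² = (I*√7)² = -7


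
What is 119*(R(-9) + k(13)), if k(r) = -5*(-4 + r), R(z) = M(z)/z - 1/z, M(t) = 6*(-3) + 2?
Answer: -46172/9 ≈ -5130.2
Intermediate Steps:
M(t) = -16 (M(t) = -18 + 2 = -16)
R(z) = -17/z (R(z) = -16/z - 1/z = -17/z)
k(r) = 20 - 5*r
119*(R(-9) + k(13)) = 119*(-17/(-9) + (20 - 5*13)) = 119*(-17*(-⅑) + (20 - 65)) = 119*(17/9 - 45) = 119*(-388/9) = -46172/9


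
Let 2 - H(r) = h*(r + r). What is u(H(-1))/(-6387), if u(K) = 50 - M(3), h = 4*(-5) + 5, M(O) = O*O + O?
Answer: -38/6387 ≈ -0.0059496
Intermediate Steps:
M(O) = O + O² (M(O) = O² + O = O + O²)
h = -15 (h = -20 + 5 = -15)
H(r) = 2 + 30*r (H(r) = 2 - (-15)*(r + r) = 2 - (-15)*2*r = 2 - (-30)*r = 2 + 30*r)
u(K) = 38 (u(K) = 50 - 3*(1 + 3) = 50 - 3*4 = 50 - 1*12 = 50 - 12 = 38)
u(H(-1))/(-6387) = 38/(-6387) = 38*(-1/6387) = -38/6387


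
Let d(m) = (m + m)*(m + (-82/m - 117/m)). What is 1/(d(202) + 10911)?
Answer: 1/92121 ≈ 1.0855e-5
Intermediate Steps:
d(m) = 2*m*(m - 199/m) (d(m) = (2*m)*(m - 199/m) = 2*m*(m - 199/m))
1/(d(202) + 10911) = 1/((-398 + 2*202²) + 10911) = 1/((-398 + 2*40804) + 10911) = 1/((-398 + 81608) + 10911) = 1/(81210 + 10911) = 1/92121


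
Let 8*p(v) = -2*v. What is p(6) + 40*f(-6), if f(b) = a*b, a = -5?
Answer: 2397/2 ≈ 1198.5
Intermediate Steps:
p(v) = -v/4 (p(v) = (-2*v)/8 = -v/4)
f(b) = -5*b
p(6) + 40*f(-6) = -1/4*6 + 40*(-5*(-6)) = -3/2 + 40*30 = -3/2 + 1200 = 2397/2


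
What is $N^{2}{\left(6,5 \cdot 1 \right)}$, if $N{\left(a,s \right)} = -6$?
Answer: $36$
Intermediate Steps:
$N^{2}{\left(6,5 \cdot 1 \right)} = \left(-6\right)^{2} = 36$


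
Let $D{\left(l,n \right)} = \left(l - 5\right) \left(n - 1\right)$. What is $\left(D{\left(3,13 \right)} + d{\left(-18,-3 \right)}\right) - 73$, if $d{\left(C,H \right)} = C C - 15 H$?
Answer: $272$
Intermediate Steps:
$d{\left(C,H \right)} = C^{2} - 15 H$
$D{\left(l,n \right)} = \left(-1 + n\right) \left(-5 + l\right)$ ($D{\left(l,n \right)} = \left(-5 + l\right) \left(n - 1\right) = \left(-5 + l\right) \left(-1 + n\right) = \left(-1 + n\right) \left(-5 + l\right)$)
$\left(D{\left(3,13 \right)} + d{\left(-18,-3 \right)}\right) - 73 = \left(\left(5 - 3 - 65 + 3 \cdot 13\right) + \left(\left(-18\right)^{2} - -45\right)\right) - 73 = \left(\left(5 - 3 - 65 + 39\right) + \left(324 + 45\right)\right) - 73 = \left(-24 + 369\right) - 73 = 345 - 73 = 272$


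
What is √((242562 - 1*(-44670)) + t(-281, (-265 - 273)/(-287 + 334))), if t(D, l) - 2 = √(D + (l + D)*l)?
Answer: √(634499906 + 47*√6774081)/47 ≈ 535.99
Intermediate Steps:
t(D, l) = 2 + √(D + l*(D + l)) (t(D, l) = 2 + √(D + (l + D)*l) = 2 + √(D + (D + l)*l) = 2 + √(D + l*(D + l)))
√((242562 - 1*(-44670)) + t(-281, (-265 - 273)/(-287 + 334))) = √((242562 - 1*(-44670)) + (2 + √(-281 + ((-265 - 273)/(-287 + 334))² - 281*(-265 - 273)/(-287 + 334)))) = √((242562 + 44670) + (2 + √(-281 + (-538/47)² - (-151178)/47))) = √(287232 + (2 + √(-281 + (-538*1/47)² - (-151178)/47))) = √(287232 + (2 + √(-281 + (-538/47)² - 281*(-538/47)))) = √(287232 + (2 + √(-281 + 289444/2209 + 151178/47))) = √(287232 + (2 + √(6774081/2209))) = √(287232 + (2 + √6774081/47)) = √(287234 + √6774081/47)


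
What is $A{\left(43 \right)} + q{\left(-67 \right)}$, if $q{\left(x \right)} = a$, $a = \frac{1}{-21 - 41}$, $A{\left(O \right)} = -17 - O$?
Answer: $- \frac{3721}{62} \approx -60.016$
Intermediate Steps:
$a = - \frac{1}{62}$ ($a = \frac{1}{-62} = - \frac{1}{62} \approx -0.016129$)
$q{\left(x \right)} = - \frac{1}{62}$
$A{\left(43 \right)} + q{\left(-67 \right)} = \left(-17 - 43\right) - \frac{1}{62} = -60 - \frac{1}{62} = - \frac{3721}{62}$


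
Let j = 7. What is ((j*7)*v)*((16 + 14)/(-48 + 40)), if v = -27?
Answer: 19845/4 ≈ 4961.3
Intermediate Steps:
((j*7)*v)*((16 + 14)/(-48 + 40)) = ((7*7)*(-27))*((16 + 14)/(-48 + 40)) = (49*(-27))*(30/(-8)) = -39690*(-1)/8 = -1323*(-15/4) = 19845/4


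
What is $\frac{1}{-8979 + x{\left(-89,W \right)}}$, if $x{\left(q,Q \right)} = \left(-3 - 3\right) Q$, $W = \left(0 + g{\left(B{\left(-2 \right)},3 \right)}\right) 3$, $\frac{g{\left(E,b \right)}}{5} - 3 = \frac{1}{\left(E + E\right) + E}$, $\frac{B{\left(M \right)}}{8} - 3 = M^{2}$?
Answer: $- \frac{28}{258987} \approx -0.00010811$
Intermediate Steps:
$B{\left(M \right)} = 24 + 8 M^{2}$
$g{\left(E,b \right)} = 15 + \frac{5}{3 E}$ ($g{\left(E,b \right)} = 15 + \frac{5}{\left(E + E\right) + E} = 15 + \frac{5}{2 E + E} = 15 + \frac{5}{3 E}$)
$W = \frac{2525}{56}$ ($W = \left(0 + \left(15 + \frac{5}{3 \left(24 + 8 \left(-2\right)^{2}\right)}\right)\right) 3 = \left(0 + \left(15 + \frac{5}{3 \left(24 + 8 \cdot 4\right)}\right)\right) 3 = \left(0 + \left(15 + \frac{5}{3 \left(24 + 32\right)}\right)\right) 3 = \left(0 + \left(15 + \frac{5}{3 \cdot 56}\right)\right) 3 = \left(0 + \left(15 + \frac{5}{3} \cdot \frac{1}{56}\right)\right) 3 = \left(0 + \left(15 + \frac{5}{168}\right)\right) 3 = \left(0 + \frac{2525}{168}\right) 3 = \frac{2525}{168} \cdot 3 = \frac{2525}{56} \approx 45.089$)
$x{\left(q,Q \right)} = - 6 Q$
$\frac{1}{-8979 + x{\left(-89,W \right)}} = \frac{1}{-8979 - \frac{7575}{28}} = \frac{1}{- \frac{258987}{28}} = - \frac{28}{258987}$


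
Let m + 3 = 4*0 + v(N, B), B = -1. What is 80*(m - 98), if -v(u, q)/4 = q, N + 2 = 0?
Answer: -7760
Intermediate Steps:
N = -2 (N = -2 + 0 = -2)
v(u, q) = -4*q
m = 1 (m = -3 + (4*0 - 4*(-1)) = -3 + (0 + 4) = -3 + 4 = 1)
80*(m - 98) = 80*(1 - 98) = 80*(-97) = -7760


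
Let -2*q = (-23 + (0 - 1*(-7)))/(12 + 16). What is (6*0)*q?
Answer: 0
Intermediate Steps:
q = 2/7 (q = -(-23 + (0 - 1*(-7)))/(2*(12 + 16)) = -(-23 + (0 + 7))/(2*28) = -(-23 + 7)/(2*28) = -(-8)/28 = -½*(-4/7) = 2/7 ≈ 0.28571)
(6*0)*q = (6*0)*(2/7) = 0*(2/7) = 0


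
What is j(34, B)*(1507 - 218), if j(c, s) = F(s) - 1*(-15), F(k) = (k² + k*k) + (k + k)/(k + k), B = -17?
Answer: 765666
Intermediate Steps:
F(k) = 1 + 2*k² (F(k) = (k² + k²) + (2*k)/((2*k)) = 2*k² + (2*k)*(1/(2*k)) = 2*k² + 1 = 1 + 2*k²)
j(c, s) = 16 + 2*s² (j(c, s) = (1 + 2*s²) - 1*(-15) = (1 + 2*s²) + 15 = 16 + 2*s²)
j(34, B)*(1507 - 218) = (16 + 2*(-17)²)*(1507 - 218) = (16 + 2*289)*1289 = (16 + 578)*1289 = 594*1289 = 765666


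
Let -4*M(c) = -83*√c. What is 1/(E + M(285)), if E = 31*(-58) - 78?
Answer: -30016/54346651 - 332*√285/54346651 ≈ -0.00065544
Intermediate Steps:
M(c) = 83*√c/4 (M(c) = -(-83)*√c/4 = 83*√c/4)
E = -1876 (E = -1798 - 78 = -1876)
1/(E + M(285)) = 1/(-1876 + 83*√285/4)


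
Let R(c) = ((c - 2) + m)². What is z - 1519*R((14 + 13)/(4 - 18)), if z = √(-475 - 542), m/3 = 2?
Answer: -26071/4 + 3*I*√113 ≈ -6517.8 + 31.89*I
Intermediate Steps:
m = 6 (m = 3*2 = 6)
R(c) = (4 + c)² (R(c) = ((c - 2) + 6)² = ((-2 + c) + 6)² = (4 + c)²)
z = 3*I*√113 (z = √(-1017) = 3*I*√113 ≈ 31.89*I)
z - 1519*R((14 + 13)/(4 - 18)) = 3*I*√113 - 1519*(4 + (14 + 13)/(4 - 18))² = 3*I*√113 - 1519*(4 + 27/(-14))² = 3*I*√113 - 1519*(4 + 27*(-1/14))² = 3*I*√113 - 1519*(4 - 27/14)² = 3*I*√113 - 1519*(29/14)² = 3*I*√113 - 1519*841/196 = 3*I*√113 - 26071/4 = -26071/4 + 3*I*√113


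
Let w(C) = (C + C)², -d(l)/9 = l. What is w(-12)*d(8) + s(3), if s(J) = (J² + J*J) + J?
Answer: -41451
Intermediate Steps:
s(J) = J + 2*J² (s(J) = (J² + J²) + J = 2*J² + J = J + 2*J²)
d(l) = -9*l
w(C) = 4*C² (w(C) = (2*C)² = 4*C²)
w(-12)*d(8) + s(3) = (4*(-12)²)*(-9*8) + 3*(1 + 2*3) = (4*144)*(-72) + 3*(1 + 6) = 576*(-72) + 3*7 = -41472 + 21 = -41451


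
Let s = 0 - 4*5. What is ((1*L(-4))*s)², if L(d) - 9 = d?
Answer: 10000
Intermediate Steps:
s = -20 (s = 0 - 20 = -20)
L(d) = 9 + d
((1*L(-4))*s)² = ((1*(9 - 4))*(-20))² = ((1*5)*(-20))² = (5*(-20))² = (-100)² = 10000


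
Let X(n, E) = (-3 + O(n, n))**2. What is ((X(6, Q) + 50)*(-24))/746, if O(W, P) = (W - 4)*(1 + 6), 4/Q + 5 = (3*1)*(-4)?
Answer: -2052/373 ≈ -5.5013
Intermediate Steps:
Q = -4/17 (Q = 4/(-5 + (3*1)*(-4)) = 4/(-5 + 3*(-4)) = 4/(-5 - 12) = 4/(-17) = 4*(-1/17) = -4/17 ≈ -0.23529)
O(W, P) = -28 + 7*W (O(W, P) = (-4 + W)*7 = -28 + 7*W)
X(n, E) = (-31 + 7*n)**2 (X(n, E) = (-3 + (-28 + 7*n))**2 = (-31 + 7*n)**2)
((X(6, Q) + 50)*(-24))/746 = (((-31 + 7*6)**2 + 50)*(-24))/746 = (((-31 + 42)**2 + 50)*(-24))*(1/746) = ((11**2 + 50)*(-24))*(1/746) = ((121 + 50)*(-24))*(1/746) = (171*(-24))*(1/746) = -4104*1/746 = -2052/373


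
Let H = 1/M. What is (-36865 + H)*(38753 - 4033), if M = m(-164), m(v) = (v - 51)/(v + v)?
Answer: -55035692768/43 ≈ -1.2799e+9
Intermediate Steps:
m(v) = (-51 + v)/(2*v) (m(v) = (-51 + v)/((2*v)) = (-51 + v)*(1/(2*v)) = (-51 + v)/(2*v))
M = 215/328 (M = (½)*(-51 - 164)/(-164) = (½)*(-1/164)*(-215) = 215/328 ≈ 0.65549)
H = 328/215 (H = 1/(215/328) = 328/215 ≈ 1.5256)
(-36865 + H)*(38753 - 4033) = (-36865 + 328/215)*(38753 - 4033) = -7925647/215*34720 = -55035692768/43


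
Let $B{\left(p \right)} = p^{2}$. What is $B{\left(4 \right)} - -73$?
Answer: $89$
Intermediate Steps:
$B{\left(4 \right)} - -73 = 4^{2} - -73 = 16 + 73 = 89$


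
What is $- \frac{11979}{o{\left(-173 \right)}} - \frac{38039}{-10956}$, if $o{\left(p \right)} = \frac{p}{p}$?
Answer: $- \frac{131203885}{10956} \approx -11976.0$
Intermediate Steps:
$o{\left(p \right)} = 1$
$- \frac{11979}{o{\left(-173 \right)}} - \frac{38039}{-10956} = - \frac{11979}{1} - \frac{38039}{-10956} = \left(-11979\right) 1 - - \frac{38039}{10956} = -11979 + \frac{38039}{10956} = - \frac{131203885}{10956}$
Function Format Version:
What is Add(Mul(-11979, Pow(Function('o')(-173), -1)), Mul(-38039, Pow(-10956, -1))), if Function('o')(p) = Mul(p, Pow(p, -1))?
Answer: Rational(-131203885, 10956) ≈ -11976.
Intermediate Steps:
Function('o')(p) = 1
Add(Mul(-11979, Pow(Function('o')(-173), -1)), Mul(-38039, Pow(-10956, -1))) = Add(Mul(-11979, Pow(1, -1)), Mul(-38039, Pow(-10956, -1))) = Add(Mul(-11979, 1), Mul(-38039, Rational(-1, 10956))) = Add(-11979, Rational(38039, 10956)) = Rational(-131203885, 10956)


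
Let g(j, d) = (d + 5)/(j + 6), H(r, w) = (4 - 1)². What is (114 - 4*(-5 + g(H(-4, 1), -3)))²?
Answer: 4008004/225 ≈ 17813.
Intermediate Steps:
H(r, w) = 9 (H(r, w) = 3² = 9)
g(j, d) = (5 + d)/(6 + j)
(114 - 4*(-5 + g(H(-4, 1), -3)))² = (114 - 4*(-5 + (5 - 3)/(6 + 9)))² = (114 - 4*(-5 + 2/15))² = (114 - 4*(-73/15))² = (114 + 292/15)² = (2002/15)² = 4008004/225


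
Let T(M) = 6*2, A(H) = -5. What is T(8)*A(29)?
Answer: -60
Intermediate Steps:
T(M) = 12
T(8)*A(29) = 12*(-5) = -60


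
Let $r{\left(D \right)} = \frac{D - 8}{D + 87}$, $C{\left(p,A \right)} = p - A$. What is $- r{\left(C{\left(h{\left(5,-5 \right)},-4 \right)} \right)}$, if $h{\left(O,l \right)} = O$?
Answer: $- \frac{1}{96} \approx -0.010417$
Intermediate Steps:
$r{\left(D \right)} = \frac{-8 + D}{87 + D}$
$- r{\left(C{\left(h{\left(5,-5 \right)},-4 \right)} \right)} = - \frac{-8 + \left(5 - -4\right)}{87 + \left(5 - -4\right)} = - \frac{-8 + \left(5 + 4\right)}{87 + \left(5 + 4\right)} = - \frac{-8 + 9}{87 + 9} = - \frac{1}{96}$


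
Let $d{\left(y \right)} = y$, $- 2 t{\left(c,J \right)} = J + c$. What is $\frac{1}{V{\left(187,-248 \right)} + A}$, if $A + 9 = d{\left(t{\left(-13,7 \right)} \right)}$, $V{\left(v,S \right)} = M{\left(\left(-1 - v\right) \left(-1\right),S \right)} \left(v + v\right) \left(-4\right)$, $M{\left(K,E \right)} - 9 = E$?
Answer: $\frac{1}{357538} \approx 2.7969 \cdot 10^{-6}$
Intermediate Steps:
$t{\left(c,J \right)} = - \frac{J}{2} - \frac{c}{2}$ ($t{\left(c,J \right)} = - \frac{J + c}{2} = - \frac{J}{2} - \frac{c}{2}$)
$M{\left(K,E \right)} = 9 + E$
$V{\left(v,S \right)} = - 8 v \left(9 + S\right)$ ($V{\left(v,S \right)} = \left(9 + S\right) \left(v + v\right) \left(-4\right) = \left(9 + S\right) 2 v \left(-4\right) = 2 v \left(9 + S\right) \left(-4\right) = - 8 v \left(9 + S\right)$)
$A = -6$ ($A = -9 - -3 = -9 + \left(- \frac{7}{2} + \frac{13}{2}\right) = -9 + 3 = -6$)
$\frac{1}{V{\left(187,-248 \right)} + A} = \frac{1}{\left(-8\right) 187 \left(9 - 248\right) - 6} = \frac{1}{\left(-8\right) 187 \left(-239\right) - 6} = \frac{1}{357544 - 6} = \frac{1}{357538}$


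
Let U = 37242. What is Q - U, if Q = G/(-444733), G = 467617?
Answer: -16563214003/444733 ≈ -37243.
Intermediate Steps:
Q = -467617/444733 (Q = 467617/(-444733) = 467617*(-1/444733) = -467617/444733 ≈ -1.0515)
Q - U = -467617/444733 - 1*37242 = -467617/444733 - 37242 = -16563214003/444733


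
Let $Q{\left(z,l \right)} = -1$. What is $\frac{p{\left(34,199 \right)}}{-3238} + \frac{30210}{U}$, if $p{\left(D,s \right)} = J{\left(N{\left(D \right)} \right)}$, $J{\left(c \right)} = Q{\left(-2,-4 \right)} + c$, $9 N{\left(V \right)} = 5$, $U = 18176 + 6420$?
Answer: $\frac{220119551}{179194158} \approx 1.2284$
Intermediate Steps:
$U = 24596$
$N{\left(V \right)} = \frac{5}{9}$ ($N{\left(V \right)} = \frac{1}{9} \cdot 5 = \frac{5}{9}$)
$J{\left(c \right)} = -1 + c$
$p{\left(D,s \right)} = - \frac{4}{9}$ ($p{\left(D,s \right)} = -1 + \frac{5}{9} = - \frac{4}{9}$)
$\frac{p{\left(34,199 \right)}}{-3238} + \frac{30210}{U} = - \frac{4}{9 \left(-3238\right)} + \frac{30210}{24596} = \left(- \frac{4}{9}\right) \left(- \frac{1}{3238}\right) + 30210 \cdot \frac{1}{24596} = \frac{2}{14571} + \frac{15105}{12298} = \frac{220119551}{179194158}$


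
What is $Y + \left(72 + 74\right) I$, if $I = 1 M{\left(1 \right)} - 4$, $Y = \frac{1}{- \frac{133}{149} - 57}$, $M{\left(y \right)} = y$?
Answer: $- \frac{3778337}{8626} \approx -438.02$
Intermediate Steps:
$Y = - \frac{149}{8626}$ ($Y = \frac{1}{\left(-133\right) \frac{1}{149} - 57} = \frac{1}{- \frac{133}{149} - 57} = \frac{1}{- \frac{8626}{149}} = - \frac{149}{8626} \approx -0.017273$)
$I = -3$ ($I = 1 \cdot 1 - 4 = 1 - 4 = -3$)
$Y + \left(72 + 74\right) I = - \frac{149}{8626} + \left(72 + 74\right) \left(-3\right) = - \frac{149}{8626} + 146 \left(-3\right) = - \frac{149}{8626} - 438 = - \frac{3778337}{8626}$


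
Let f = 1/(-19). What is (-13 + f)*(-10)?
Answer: 2480/19 ≈ 130.53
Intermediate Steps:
f = -1/19 ≈ -0.052632
(-13 + f)*(-10) = (-13 - 1/19)*(-10) = -248/19*(-10) = 2480/19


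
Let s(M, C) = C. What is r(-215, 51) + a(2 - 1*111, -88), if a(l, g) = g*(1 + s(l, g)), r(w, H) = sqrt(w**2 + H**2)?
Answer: 7656 + sqrt(48826) ≈ 7877.0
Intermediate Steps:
r(w, H) = sqrt(H**2 + w**2)
a(l, g) = g*(1 + g)
r(-215, 51) + a(2 - 1*111, -88) = sqrt(51**2 + (-215)**2) - 88*(1 - 88) = sqrt(2601 + 46225) - 88*(-87) = sqrt(48826) + 7656 = 7656 + sqrt(48826)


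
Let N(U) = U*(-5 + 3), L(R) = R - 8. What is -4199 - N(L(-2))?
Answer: -4219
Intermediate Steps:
L(R) = -8 + R
N(U) = -2*U (N(U) = U*(-2) = -2*U)
-4199 - N(L(-2)) = -4199 - (-2)*(-8 - 2) = -4199 - (-2)*(-10) = -4199 - 1*20 = -4199 - 20 = -4219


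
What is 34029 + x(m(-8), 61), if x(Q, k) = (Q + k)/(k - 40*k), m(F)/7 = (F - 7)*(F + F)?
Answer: 80953250/2379 ≈ 34028.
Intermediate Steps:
m(F) = 14*F*(-7 + F) (m(F) = 7*((F - 7)*(F + F)) = 7*((-7 + F)*(2*F)) = 7*(2*F*(-7 + F)) = 14*F*(-7 + F))
x(Q, k) = -(Q + k)/(39*k) (x(Q, k) = (Q + k)/((-39*k)) = (Q + k)*(-1/(39*k)) = -(Q + k)/(39*k))
34029 + x(m(-8), 61) = 34029 + (1/39)*(-14*(-8)*(-7 - 8) - 1*61)/61 = 34029 + (1/39)*(1/61)*(-14*(-8)*(-15) - 61) = 34029 + (1/39)*(1/61)*(-1*1680 - 61) = 34029 + (1/39)*(1/61)*(-1680 - 61) = 34029 + (1/39)*(1/61)*(-1741) = 34029 - 1741/2379 = 80953250/2379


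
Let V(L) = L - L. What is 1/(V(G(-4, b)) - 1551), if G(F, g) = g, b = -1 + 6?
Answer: -1/1551 ≈ -0.00064475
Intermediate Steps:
b = 5
V(L) = 0
1/(V(G(-4, b)) - 1551) = 1/(0 - 1551) = 1/(-1551) = -1/1551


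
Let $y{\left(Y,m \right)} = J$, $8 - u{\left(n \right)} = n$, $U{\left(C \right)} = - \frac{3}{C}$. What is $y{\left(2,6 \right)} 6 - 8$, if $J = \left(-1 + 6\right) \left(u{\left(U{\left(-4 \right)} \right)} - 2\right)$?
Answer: $\frac{299}{2} \approx 149.5$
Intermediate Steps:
$u{\left(n \right)} = 8 - n$
$J = \frac{105}{4}$ ($J = \left(-1 + 6\right) \left(\left(8 - - \frac{3}{-4}\right) - 2\right) = 5 \left(\left(8 - \left(-3\right) \left(- \frac{1}{4}\right)\right) - 2\right) = 5 \left(\left(8 - \frac{3}{4}\right) - 2\right) = 5 \left(\frac{29}{4} - 2\right) = 5 \cdot \frac{21}{4} = \frac{105}{4} \approx 26.25$)
$y{\left(Y,m \right)} = \frac{105}{4}$
$y{\left(2,6 \right)} 6 - 8 = \frac{105}{4} \cdot 6 - 8 = \frac{315}{2} - 8 = \frac{299}{2}$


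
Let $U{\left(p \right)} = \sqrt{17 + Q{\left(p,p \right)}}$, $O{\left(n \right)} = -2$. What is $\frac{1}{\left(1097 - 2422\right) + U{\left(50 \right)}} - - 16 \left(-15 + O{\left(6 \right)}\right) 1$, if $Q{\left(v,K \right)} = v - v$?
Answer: $- \frac{477526701}{1755608} - \frac{\sqrt{17}}{1755608} \approx -272.0$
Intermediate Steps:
$Q{\left(v,K \right)} = 0$
$U{\left(p \right)} = \sqrt{17}$ ($U{\left(p \right)} = \sqrt{17 + 0} = \sqrt{17}$)
$\frac{1}{\left(1097 - 2422\right) + U{\left(50 \right)}} - - 16 \left(-15 + O{\left(6 \right)}\right) 1 = \frac{1}{\left(1097 - 2422\right) + \sqrt{17}} - - 16 \left(-15 - 2\right) 1 = \frac{1}{\left(1097 - 2422\right) + \sqrt{17}} - \left(-16\right) \left(-17\right) 1 = \frac{1}{-1325 + \sqrt{17}} - 272 \cdot 1 = \frac{1}{-1325 + \sqrt{17}} - 272 = -272 + \frac{1}{-1325 + \sqrt{17}}$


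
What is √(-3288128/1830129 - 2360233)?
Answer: I*√7905304711083665865/1830129 ≈ 1536.3*I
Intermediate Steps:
√(-3288128/1830129 - 2360233) = √(-4319534148185/1830129) = I*√7905304711083665865/1830129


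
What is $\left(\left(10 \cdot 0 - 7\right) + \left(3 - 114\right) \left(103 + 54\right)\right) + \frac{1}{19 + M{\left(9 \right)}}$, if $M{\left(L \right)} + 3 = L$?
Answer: $- \frac{435849}{25} \approx -17434.0$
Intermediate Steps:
$M{\left(L \right)} = -3 + L$
$\left(\left(10 \cdot 0 - 7\right) + \left(3 - 114\right) \left(103 + 54\right)\right) + \frac{1}{19 + M{\left(9 \right)}} = \left(\left(10 \cdot 0 - 7\right) + \left(3 - 114\right) \left(103 + 54\right)\right) + \frac{1}{19 + \left(-3 + 9\right)} = \left(\left(0 - 7\right) - 17427\right) + \frac{1}{19 + 6} = \left(-7 - 17427\right) + \frac{1}{25} = -17434 + \frac{1}{25} = - \frac{435849}{25}$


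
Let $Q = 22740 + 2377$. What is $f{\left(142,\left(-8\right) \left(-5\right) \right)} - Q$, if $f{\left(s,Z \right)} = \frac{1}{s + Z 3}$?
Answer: $- \frac{6580653}{262} \approx -25117.0$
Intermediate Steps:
$f{\left(s,Z \right)} = \frac{1}{s + 3 Z}$
$Q = 25117$
$f{\left(142,\left(-8\right) \left(-5\right) \right)} - Q = \frac{1}{142 + 3 \left(\left(-8\right) \left(-5\right)\right)} - 25117 = \frac{1}{142 + 3 \cdot 40} - 25117 = \frac{1}{142 + 120} - 25117 = \frac{1}{262} - 25117 = - \frac{6580653}{262}$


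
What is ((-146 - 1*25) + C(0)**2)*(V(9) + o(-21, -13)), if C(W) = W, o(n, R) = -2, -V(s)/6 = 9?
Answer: 9576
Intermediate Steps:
V(s) = -54 (V(s) = -6*9 = -54)
((-146 - 1*25) + C(0)**2)*(V(9) + o(-21, -13)) = ((-146 - 1*25) + 0**2)*(-54 - 2) = ((-146 - 25) + 0)*(-56) = (-171 + 0)*(-56) = -171*(-56) = 9576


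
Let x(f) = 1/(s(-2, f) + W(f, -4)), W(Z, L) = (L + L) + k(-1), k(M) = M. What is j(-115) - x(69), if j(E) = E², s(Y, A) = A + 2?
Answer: 819949/62 ≈ 13225.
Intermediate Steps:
s(Y, A) = 2 + A
W(Z, L) = -1 + 2*L (W(Z, L) = (L + L) - 1 = 2*L - 1 = -1 + 2*L)
x(f) = 1/(-7 + f) (x(f) = 1/((2 + f) + (-1 + 2*(-4))) = 1/((2 + f) + (-1 - 8)) = 1/((2 + f) - 9) = 1/(-7 + f))
j(-115) - x(69) = (-115)² - 1/(-7 + 69) = 13225 - 1/62 = 819949/62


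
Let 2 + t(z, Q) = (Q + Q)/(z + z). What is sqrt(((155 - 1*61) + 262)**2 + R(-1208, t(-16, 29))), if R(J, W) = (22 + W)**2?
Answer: sqrt(32529097)/16 ≈ 356.46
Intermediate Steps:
t(z, Q) = -2 + Q/z (t(z, Q) = -2 + (Q + Q)/(z + z) = -2 + (2*Q)/((2*z)) = -2 + (2*Q)*(1/(2*z)) = -2 + Q/z)
sqrt(((155 - 1*61) + 262)**2 + R(-1208, t(-16, 29))) = sqrt(((155 - 1*61) + 262)**2 + (22 + (-2 + 29/(-16)))**2) = sqrt(((155 - 61) + 262)**2 + (22 + (-2 + 29*(-1/16)))**2) = sqrt((94 + 262)**2 + (22 + (-2 - 29/16))**2) = sqrt(356**2 + (22 - 61/16)**2) = sqrt(126736 + (291/16)**2) = sqrt(126736 + 84681/256) = sqrt(32529097/256) = sqrt(32529097)/16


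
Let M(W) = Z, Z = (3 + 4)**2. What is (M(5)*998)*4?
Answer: 195608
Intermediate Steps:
Z = 49 (Z = 7**2 = 49)
M(W) = 49
(M(5)*998)*4 = (49*998)*4 = 48902*4 = 195608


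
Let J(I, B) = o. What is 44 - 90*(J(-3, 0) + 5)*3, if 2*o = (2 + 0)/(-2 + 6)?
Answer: -2747/2 ≈ -1373.5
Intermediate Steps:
o = ¼ (o = ((2 + 0)/(-2 + 6))/2 = (2/4)/2 = (2*(¼))/2 = (½)*(½) = ¼ ≈ 0.25000)
J(I, B) = ¼
44 - 90*(J(-3, 0) + 5)*3 = 44 - 90*(¼ + 5)*3 = 44 - 945*3/2 = 44 - 90*63/4 = 44 - 2835/2 = -2747/2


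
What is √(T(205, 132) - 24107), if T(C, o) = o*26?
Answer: 5*I*√827 ≈ 143.79*I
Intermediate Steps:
T(C, o) = 26*o
√(T(205, 132) - 24107) = √(26*132 - 24107) = √(3432 - 24107) = √(-20675) = 5*I*√827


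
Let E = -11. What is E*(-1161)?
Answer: 12771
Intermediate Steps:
E*(-1161) = -11*(-1161) = 12771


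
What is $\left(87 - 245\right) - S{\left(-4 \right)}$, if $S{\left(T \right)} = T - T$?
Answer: $-158$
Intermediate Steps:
$S{\left(T \right)} = 0$
$\left(87 - 245\right) - S{\left(-4 \right)} = \left(87 - 245\right) - 0 = -158 + 0 = -158$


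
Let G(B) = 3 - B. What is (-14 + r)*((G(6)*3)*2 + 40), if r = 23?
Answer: 198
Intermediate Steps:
(-14 + r)*((G(6)*3)*2 + 40) = (-14 + 23)*(((3 - 1*6)*3)*2 + 40) = 9*(((3 - 6)*3)*2 + 40) = 9*(-3*3*2 + 40) = 9*(-9*2 + 40) = 9*(-18 + 40) = 9*22 = 198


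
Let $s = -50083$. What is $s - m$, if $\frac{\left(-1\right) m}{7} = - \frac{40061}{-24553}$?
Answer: $- \frac{1229407472}{24553} \approx -50072.0$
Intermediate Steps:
$m = - \frac{280427}{24553}$ ($m = - 7 \left(- \frac{40061}{-24553}\right) = - 7 \left(\left(-40061\right) \left(- \frac{1}{24553}\right)\right) = \left(-7\right) \frac{40061}{24553} = - \frac{280427}{24553} \approx -11.421$)
$s - m = -50083 - - \frac{280427}{24553} = -50083 + \frac{280427}{24553} = - \frac{1229407472}{24553}$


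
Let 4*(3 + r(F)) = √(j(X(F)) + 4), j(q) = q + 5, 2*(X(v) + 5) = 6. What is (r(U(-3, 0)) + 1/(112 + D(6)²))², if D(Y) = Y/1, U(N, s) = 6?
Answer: 25729/2738 - 443*√7/296 ≈ 5.4373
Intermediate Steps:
X(v) = -2 (X(v) = -5 + (½)*6 = -5 + 3 = -2)
j(q) = 5 + q
D(Y) = Y (D(Y) = Y*1 = Y)
r(F) = -3 + √7/4 (r(F) = -3 + √((5 - 2) + 4)/4 = -3 + √(3 + 4)/4 = -3 + √7/4)
(r(U(-3, 0)) + 1/(112 + D(6)²))² = ((-3 + √7/4) + 1/(112 + 6²))² = ((-3 + √7/4) + 1/(112 + 36))² = ((-3 + √7/4) + 1/148)² = (-443/148 + √7/4)²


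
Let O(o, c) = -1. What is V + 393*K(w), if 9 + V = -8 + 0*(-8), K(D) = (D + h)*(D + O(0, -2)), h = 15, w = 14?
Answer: 148144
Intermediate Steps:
K(D) = (-1 + D)*(15 + D) (K(D) = (D + 15)*(D - 1) = (15 + D)*(-1 + D) = (-1 + D)*(15 + D))
V = -17 (V = -9 + (-8 + 0*(-8)) = -9 + (-8 + 0) = -9 - 8 = -17)
V + 393*K(w) = -17 + 393*(-15 + 14**2 + 14*14) = -17 + 393*(-15 + 196 + 196) = -17 + 393*377 = -17 + 148161 = 148144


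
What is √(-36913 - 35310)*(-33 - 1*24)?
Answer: -57*I*√72223 ≈ -15318.0*I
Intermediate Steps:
√(-36913 - 35310)*(-33 - 1*24) = √(-72223)*(-33 - 24) = (I*√72223)*(-57) = -57*I*√72223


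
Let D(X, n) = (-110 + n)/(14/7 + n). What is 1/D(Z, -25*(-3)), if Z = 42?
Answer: -11/5 ≈ -2.2000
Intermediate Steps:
D(X, n) = (-110 + n)/(2 + n) (D(X, n) = (-110 + n)/(14*(⅐) + n) = (-110 + n)/(2 + n))
1/D(Z, -25*(-3)) = 1/((-110 - 25*(-3))/(2 - 25*(-3))) = 1/((-110 + 75)/(2 + 75)) = 1/(-35/77) = 1/((1/77)*(-35)) = 1/(-5/11) = -11/5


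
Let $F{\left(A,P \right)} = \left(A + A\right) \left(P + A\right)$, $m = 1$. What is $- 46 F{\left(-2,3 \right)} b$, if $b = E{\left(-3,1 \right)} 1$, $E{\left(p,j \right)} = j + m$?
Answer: $368$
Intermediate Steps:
$E{\left(p,j \right)} = 1 + j$ ($E{\left(p,j \right)} = j + 1 = 1 + j$)
$F{\left(A,P \right)} = 2 A \left(A + P\right)$
$b = 2$ ($b = \left(1 + 1\right) 1 = 2 \cdot 1 = 2$)
$- 46 F{\left(-2,3 \right)} b = - 46 \cdot 2 \left(-2\right) \left(-2 + 3\right) 2 = - 46 \cdot 2 \left(-2\right) 1 \cdot 2 = \left(-46\right) \left(-4\right) 2 = 184 \cdot 2 = 368$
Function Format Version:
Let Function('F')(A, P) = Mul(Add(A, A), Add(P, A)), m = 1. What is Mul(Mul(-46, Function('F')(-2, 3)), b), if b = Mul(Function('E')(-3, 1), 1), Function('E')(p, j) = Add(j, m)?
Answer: 368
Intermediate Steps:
Function('E')(p, j) = Add(1, j) (Function('E')(p, j) = Add(j, 1) = Add(1, j))
Function('F')(A, P) = Mul(2, A, Add(A, P)) (Function('F')(A, P) = Mul(Mul(2, A), Add(A, P)) = Mul(2, A, Add(A, P)))
b = 2 (b = Mul(Add(1, 1), 1) = Mul(2, 1) = 2)
Mul(Mul(-46, Function('F')(-2, 3)), b) = Mul(Mul(-46, Mul(2, -2, Add(-2, 3))), 2) = Mul(Mul(-46, Mul(2, -2, 1)), 2) = Mul(Mul(-46, -4), 2) = Mul(184, 2) = 368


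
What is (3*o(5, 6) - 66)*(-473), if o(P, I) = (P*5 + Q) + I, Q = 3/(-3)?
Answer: -11352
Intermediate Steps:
Q = -1 (Q = 3*(-⅓) = -1)
o(P, I) = -1 + I + 5*P (o(P, I) = (P*5 - 1) + I = (5*P - 1) + I = (-1 + 5*P) + I = -1 + I + 5*P)
(3*o(5, 6) - 66)*(-473) = (3*(-1 + 6 + 5*5) - 66)*(-473) = (3*(-1 + 6 + 25) - 66)*(-473) = (3*30 - 66)*(-473) = (90 - 66)*(-473) = 24*(-473) = -11352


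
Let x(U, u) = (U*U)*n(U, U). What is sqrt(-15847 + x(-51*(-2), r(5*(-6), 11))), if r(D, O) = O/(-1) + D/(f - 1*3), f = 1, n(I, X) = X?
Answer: sqrt(1045361) ≈ 1022.4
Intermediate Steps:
r(D, O) = -O - D/2 (r(D, O) = O/(-1) + D/(1 - 1*3) = O*(-1) + D/(1 - 3) = -O + D/(-2) = -O + D*(-1/2) = -O - D/2)
x(U, u) = U**3 (x(U, u) = (U*U)*U = U**2*U = U**3)
sqrt(-15847 + x(-51*(-2), r(5*(-6), 11))) = sqrt(-15847 + (-51*(-2))**3) = sqrt(-15847 + 102**3) = sqrt(-15847 + 1061208) = sqrt(1045361)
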